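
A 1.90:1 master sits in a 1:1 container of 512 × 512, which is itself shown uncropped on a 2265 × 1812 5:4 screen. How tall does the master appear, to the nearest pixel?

Inside the 512×512 canvas the master is width-limited at 512.00 × 269.47.
Second fit — the 1:1 canvas into 2265×1812 spans the height: 1812.00 × 1812.00 (×3.5391 from 512×512).
The master scales with it: height 269.47 × 3.5391 ≈ 953.68.

954 px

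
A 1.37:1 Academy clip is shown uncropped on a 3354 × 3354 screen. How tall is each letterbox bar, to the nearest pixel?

453 px

Since 1.370 > 1.000, the clip is width-limited.
Content height = 3354 / 1.370 ≈ 2448.18 px.
Leftover height: 3354 − 2448.18 = 905.82 px → 452.91 each side.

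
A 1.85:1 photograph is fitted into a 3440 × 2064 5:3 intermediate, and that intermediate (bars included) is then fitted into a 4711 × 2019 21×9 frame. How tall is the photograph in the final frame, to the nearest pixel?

1819 px

Inside the 3440×2064 canvas the photograph is width-limited at 3440.00 × 1859.46.
Second fit — the 5:3 canvas into 4711×2019 spans the height: 3365.00 × 2019.00 (×0.9782 from 3440×2064).
So the photograph's height is 1859.46 × 0.9782 ≈ 1818.92.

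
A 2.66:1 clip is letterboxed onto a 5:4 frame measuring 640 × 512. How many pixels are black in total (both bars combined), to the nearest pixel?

Since 2.660 > 1.250, the clip is width-limited.
The clip is 640 / 2.660 ≈ 240.6015 px tall.
Black = 512 − 240.6015 = 271.3985 px.
Across the 640-px span: 271.3985 × 640 ≈ 173695 px.

173695 pixels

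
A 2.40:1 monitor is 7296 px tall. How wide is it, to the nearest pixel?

17510 px

Width = 7296 × 2.400 = 17510.40.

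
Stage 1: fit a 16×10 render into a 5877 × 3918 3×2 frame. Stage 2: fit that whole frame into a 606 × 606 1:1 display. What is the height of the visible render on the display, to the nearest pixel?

First fit — 16×10 into 5877×3918 spans the width: 5877.00 × 3673.12.
3×2 in 606×606: fills the width, so the intermediate becomes 606.00 × 404.00 — a scale of ×0.1031.
So the render's height is 3673.12 × 0.1031 ≈ 378.75.

379 px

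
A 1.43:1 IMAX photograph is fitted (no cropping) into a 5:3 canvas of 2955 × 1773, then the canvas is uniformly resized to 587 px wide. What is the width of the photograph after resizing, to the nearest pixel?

504 px

In the 2955×1773 frame the photograph fills the height: width = 1773 × 1.430 ≈ 2535.39 px.
Resizing to 587 px wide multiplies everything by 0.1986: 2535.39 → 503.65 px.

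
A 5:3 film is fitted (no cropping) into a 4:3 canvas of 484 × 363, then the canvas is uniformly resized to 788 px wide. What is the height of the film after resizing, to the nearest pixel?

Fitted into 484×363, the film spans the width; its height is 484 × 3/5 ≈ 290.40 px.
Resizing to 788 px wide multiplies everything by 1.6281: 290.40 → 472.80 px.

473 px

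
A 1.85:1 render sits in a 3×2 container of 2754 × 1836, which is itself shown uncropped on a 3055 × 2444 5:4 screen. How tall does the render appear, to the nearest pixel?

1651 px

1.85:1 in 2754×1836: fills the width, so the render is 2754.00 × 1488.65.
The 3×2 canvas is width-limited in 3055×2444, giving 3055.00 × 2036.67; scale factor 1.1093.
So the render's height is 1488.65 × 1.1093 ≈ 1651.35.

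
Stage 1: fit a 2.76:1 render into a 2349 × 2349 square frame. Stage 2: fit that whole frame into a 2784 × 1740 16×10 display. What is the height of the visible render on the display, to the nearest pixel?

First fit — 2.76:1 into 2349×2349 spans the width: 2349.00 × 851.09.
The square canvas is height-limited in 2784×1740, giving 1740.00 × 1740.00; scale factor 0.7407.
The render scales with it: height 851.09 × 0.7407 ≈ 630.43.

630 px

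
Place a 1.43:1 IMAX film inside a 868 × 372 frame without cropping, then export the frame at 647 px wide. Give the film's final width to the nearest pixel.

Fitted into 868×372, the film spans the height; its width is 372 × 1.430 ≈ 531.96 px.
Scaling 868 → 647 is ×0.7454, so the width becomes 531.96 × 0.7454 ≈ 396.52 px.

397 px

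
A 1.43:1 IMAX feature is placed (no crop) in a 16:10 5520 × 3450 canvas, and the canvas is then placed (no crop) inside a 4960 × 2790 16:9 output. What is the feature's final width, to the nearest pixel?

Inside the 5520×3450 canvas the feature is height-limited at 4933.50 × 3450.00.
16:10 in 4960×2790: fills the height, so the intermediate becomes 4464.00 × 2790.00 — a scale of ×0.8087.
So the feature's width is 4933.50 × 0.8087 ≈ 3989.70.

3990 px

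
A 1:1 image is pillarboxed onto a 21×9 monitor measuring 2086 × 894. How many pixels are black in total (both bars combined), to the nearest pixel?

1:1 (1.000) < 21×9 (2.333), so the image fills the height.
The image is 894 × 1/1 ≈ 894.0000 px wide.
2086 − 894.0000 = 1192.0000 px of bars.
Across the 894-px span: 1192.0000 × 894 ≈ 1065648 px.

1065648 pixels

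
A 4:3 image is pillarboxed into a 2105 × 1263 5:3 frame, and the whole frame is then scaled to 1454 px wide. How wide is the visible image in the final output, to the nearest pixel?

At 2105×1263 the image is height-limited, so width = 1263 × 4/3 ≈ 1684.00 px.
Scaling 2105 → 1454 is ×0.6907, so the width becomes 1684.00 × 0.6907 ≈ 1163.20 px.

1163 px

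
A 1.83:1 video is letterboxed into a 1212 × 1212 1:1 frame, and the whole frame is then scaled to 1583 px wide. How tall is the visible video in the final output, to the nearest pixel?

865 px

At 1212×1212 the video is width-limited, so height = 1212 / 1.830 ≈ 662.30 px.
Scaling 1212 → 1583 is ×1.3061, so the height becomes 662.30 × 1.3061 ≈ 865.03 px.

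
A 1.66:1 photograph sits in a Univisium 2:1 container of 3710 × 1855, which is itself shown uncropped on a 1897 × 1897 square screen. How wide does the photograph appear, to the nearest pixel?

First fit — 1.66:1 into 3710×1855 spans the height: 3079.30 × 1855.00.
The Univisium 2:1 canvas is width-limited in 1897×1897, giving 1897.00 × 948.50; scale factor 0.5113.
So the photograph's width is 3079.30 × 0.5113 ≈ 1574.51.

1575 px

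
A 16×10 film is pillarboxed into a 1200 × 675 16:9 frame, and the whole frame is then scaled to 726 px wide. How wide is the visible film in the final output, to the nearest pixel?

653 px

In the 1200×675 frame the film fills the height: width = 675 × 16/10 ≈ 1080.00 px.
The frame scales by 726/1200 = 0.6050; 1080.00 × 0.6050 ≈ 653.40 px.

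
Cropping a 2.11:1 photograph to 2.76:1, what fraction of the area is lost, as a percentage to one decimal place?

23.6%

Going from 2.11:1 to 2.76:1 means cutting height while keeping width.
(2.110)/(2.760) ≈ 0.764 of the area survives, leaving 23.55% discarded.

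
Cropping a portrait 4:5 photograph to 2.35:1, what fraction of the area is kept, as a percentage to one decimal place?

The width stays; only height is cut (since 2.35:1 is wider than portrait 4:5).
Fraction kept = (0.800)/(2.350) ≈ 34.04%.

34.0%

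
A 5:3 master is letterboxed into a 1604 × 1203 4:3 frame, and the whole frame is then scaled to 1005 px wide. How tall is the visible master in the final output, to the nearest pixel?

603 px

At 1604×1203 the master is width-limited, so height = 1604 × 3/5 ≈ 962.40 px.
Resizing to 1005 px wide multiplies everything by 0.6266: 962.40 → 603.00 px.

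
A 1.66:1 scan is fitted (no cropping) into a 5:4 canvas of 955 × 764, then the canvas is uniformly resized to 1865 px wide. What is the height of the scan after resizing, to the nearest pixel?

Fitted into 955×764, the scan spans the width; its height is 955 / 1.660 ≈ 575.30 px.
Scaling 955 → 1865 is ×1.9529, so the height becomes 575.30 × 1.9529 ≈ 1123.49 px.

1123 px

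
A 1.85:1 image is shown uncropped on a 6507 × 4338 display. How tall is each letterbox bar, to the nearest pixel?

410 px

Since 1.850 > 1.500, the image is width-limited.
The image is 6507 / 1.850 ≈ 3517.30 px tall.
Black = 4338 − 3517.30 = 820.70 px, or 410.35 per bar.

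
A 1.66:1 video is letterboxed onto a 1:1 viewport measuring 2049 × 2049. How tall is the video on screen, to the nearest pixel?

Since 1.660 > 1.000, the video is width-limited.
That makes the image 1234.34 px tall (2049 / 1.660).

1234 px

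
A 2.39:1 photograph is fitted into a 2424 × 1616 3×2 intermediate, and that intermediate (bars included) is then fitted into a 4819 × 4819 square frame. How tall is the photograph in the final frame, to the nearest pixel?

First fit — 2.39:1 into 2424×1616 spans the width: 2424.00 × 1014.23.
Second fit — the 3×2 canvas into 4819×4819 spans the width: 4819.00 × 3212.67 (×1.9880 from 2424×1616).
So the photograph's height is 1014.23 × 1.9880 ≈ 2016.32.

2016 px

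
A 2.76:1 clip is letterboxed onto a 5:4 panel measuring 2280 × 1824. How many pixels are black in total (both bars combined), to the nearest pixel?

2275242 pixels

2.76:1 is wider than 5:4, so it spans the full width.
Content height = 2280 / 2.760 ≈ 826.0870 px.
1824 − 826.0870 = 997.9130 px of bars.
Bar area = 997.9130 × 2280 ≈ 2275242 px.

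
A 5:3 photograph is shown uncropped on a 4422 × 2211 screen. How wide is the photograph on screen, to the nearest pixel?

3685 px

Since 1.667 < 2.000, the photograph is height-limited.
The photograph is 2211 × 5/3 ≈ 3685.00 px wide.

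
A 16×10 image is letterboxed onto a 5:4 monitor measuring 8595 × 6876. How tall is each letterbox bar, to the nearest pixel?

752 px

Since 1.600 > 1.250, the image is width-limited.
The image is 8595 × 10/16 ≈ 5371.88 px tall.
6876 − 5371.88 = 1504.12 px of bars (752.06 each).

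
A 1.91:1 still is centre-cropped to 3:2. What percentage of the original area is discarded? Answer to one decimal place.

Going from 1.91:1 to 3:2 means cutting width while keeping height.
Fraction kept = (1.500)/(1.910) ≈ 78.53%, so 21.47% is lost.

21.5%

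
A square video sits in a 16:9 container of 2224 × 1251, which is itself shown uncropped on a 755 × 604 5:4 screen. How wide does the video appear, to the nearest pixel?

425 px

First fit — square into 2224×1251 spans the height: 1251.00 × 1251.00.
The 16:9 canvas is width-limited in 755×604, giving 755.00 × 424.69; scale factor 0.3395.
So the video's width is 1251.00 × 0.3395 ≈ 424.69.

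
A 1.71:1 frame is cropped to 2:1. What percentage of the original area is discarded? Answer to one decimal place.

Going from 1.71:1 to 2:1 means cutting height while keeping width.
Fraction kept = (1.710)/(2.000) ≈ 85.50%, so 14.50% is lost.

14.5%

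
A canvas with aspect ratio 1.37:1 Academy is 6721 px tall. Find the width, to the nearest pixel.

9208 px

6721 × 1.370 = 9207.77.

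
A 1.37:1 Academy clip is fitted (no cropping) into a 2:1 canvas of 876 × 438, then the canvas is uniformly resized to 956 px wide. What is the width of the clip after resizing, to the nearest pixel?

In the 876×438 frame the clip fills the height: width = 438 × 1.370 ≈ 600.06 px.
Resizing to 956 px wide multiplies everything by 1.0913: 600.06 → 654.86 px.

655 px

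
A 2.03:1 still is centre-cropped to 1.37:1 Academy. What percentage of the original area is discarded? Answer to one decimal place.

32.5%

Going from 2.03:1 to 1.37:1 Academy means cutting width while keeping height.
Fraction kept = (1.370)/(2.030) ≈ 67.49%, so 32.51% is lost.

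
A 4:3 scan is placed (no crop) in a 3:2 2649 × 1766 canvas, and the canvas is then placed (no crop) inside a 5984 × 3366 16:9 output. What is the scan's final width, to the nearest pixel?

First fit — 4:3 into 2649×1766 spans the height: 2354.67 × 1766.00.
3:2 in 5984×3366: fills the height, so the intermediate becomes 5049.00 × 3366.00 — a scale of ×1.9060.
The scan scales with it: width 2354.67 × 1.9060 ≈ 4488.00.

4488 px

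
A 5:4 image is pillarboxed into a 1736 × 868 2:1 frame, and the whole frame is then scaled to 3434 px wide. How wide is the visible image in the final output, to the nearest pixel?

2146 px

In the 1736×868 frame the image fills the height: width = 868 × 5/4 ≈ 1085.00 px.
Scaling 1736 → 3434 is ×1.9781, so the width becomes 1085.00 × 1.9781 ≈ 2146.25 px.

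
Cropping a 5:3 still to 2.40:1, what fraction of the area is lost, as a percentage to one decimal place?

30.6%

Going from 5:3 to 2.40:1 means cutting height while keeping width.
Fraction kept = (1.667)/(2.400) ≈ 69.44%, so 30.56% is lost.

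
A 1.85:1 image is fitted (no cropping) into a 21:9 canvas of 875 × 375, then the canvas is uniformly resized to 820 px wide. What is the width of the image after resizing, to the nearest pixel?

650 px

In the 875×375 frame the image fills the height: width = 375 × 1.850 ≈ 693.75 px.
Resizing to 820 px wide multiplies everything by 0.9371: 693.75 → 650.14 px.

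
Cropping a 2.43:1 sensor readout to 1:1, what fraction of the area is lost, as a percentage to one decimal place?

58.8%

1:1 is narrower than 2.43:1, so the crop keeps the full height and trims the width.
Fraction kept = (1.000)/(2.430) ≈ 41.15%, so 58.85% is lost.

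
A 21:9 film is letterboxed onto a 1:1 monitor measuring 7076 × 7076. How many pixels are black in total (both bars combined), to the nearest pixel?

21:9 (2.333) > 1:1 (1.000), so the film fills the width.
That makes the image 3032.5714 px tall (7076 × 9/21).
7076 − 3032.5714 = 4043.4286 px of bars.
Across the 7076-px span: 4043.4286 × 7076 ≈ 28611301 px.

28611301 pixels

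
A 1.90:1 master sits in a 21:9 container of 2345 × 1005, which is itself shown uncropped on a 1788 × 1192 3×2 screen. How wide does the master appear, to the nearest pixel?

1.90:1 in 2345×1005: fills the height, so the master is 1909.50 × 1005.00.
Second fit — the 21:9 canvas into 1788×1192 spans the width: 1788.00 × 766.29 (×0.7625 from 2345×1005).
So the master's width is 1909.50 × 0.7625 ≈ 1455.94.

1456 px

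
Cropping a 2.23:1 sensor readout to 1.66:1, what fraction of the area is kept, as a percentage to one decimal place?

Going from 2.23:1 to 1.66:1 means cutting width while keeping height.
Fraction kept = (1.660)/(2.230) ≈ 74.44%.

74.4%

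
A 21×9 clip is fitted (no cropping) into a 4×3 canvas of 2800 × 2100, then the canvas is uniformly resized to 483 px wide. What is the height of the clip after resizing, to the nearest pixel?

In the 2800×2100 frame the clip fills the width: height = 2800 × 9/21 ≈ 1200.00 px.
The frame scales by 483/2800 = 0.1725; 1200.00 × 0.1725 ≈ 207.00 px.

207 px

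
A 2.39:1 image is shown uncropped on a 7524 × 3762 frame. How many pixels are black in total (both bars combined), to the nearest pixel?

4618855 pixels

Since 2.390 > 2.000, the image is width-limited.
Content height = 7524 / 2.390 ≈ 3148.1172 px.
3762 − 3148.1172 = 613.8828 px of bars.
That's 613.8828 × 7524 ≈ 4618855 black pixels.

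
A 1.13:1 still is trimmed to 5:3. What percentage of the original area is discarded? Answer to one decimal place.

5:3 is wider than 1.13:1, so the crop keeps the full width and trims the height.
Area ratio = (1.130)/(1.667) = 67.80%; the remaining 32.20% is cropped out.

32.2%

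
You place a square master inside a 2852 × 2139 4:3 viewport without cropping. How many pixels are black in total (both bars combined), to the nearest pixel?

1525107 pixels

square is narrower than 4:3, so it spans the full height.
The master is 2139 × 1/1 ≈ 2139.0000 px wide.
2852 − 2139.0000 = 713.0000 px of bars.
Bar area = 713.0000 × 2139 ≈ 1525107 px.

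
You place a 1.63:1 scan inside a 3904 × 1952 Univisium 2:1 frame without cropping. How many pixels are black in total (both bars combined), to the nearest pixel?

Since 1.630 < 2.000, the scan is height-limited.
Content width = 1952 × 1.630 ≈ 3181.7600 px.
Black = 3904 − 3181.7600 = 722.2400 px.
Across the 1952-px span: 722.2400 × 1952 ≈ 1409812 px.

1409812 pixels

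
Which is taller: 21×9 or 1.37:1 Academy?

1.37:1 Academy

21×9 = 2.333 and 1.37; 2.333 > 1.37. The smaller width-to-height ratio is the taller frame.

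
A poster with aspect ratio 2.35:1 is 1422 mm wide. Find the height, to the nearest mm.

605 mm

Height = 1422 / 2.350 = 605.11.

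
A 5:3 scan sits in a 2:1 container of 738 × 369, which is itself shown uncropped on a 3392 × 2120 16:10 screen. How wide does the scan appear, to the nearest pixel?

First fit — 5:3 into 738×369 spans the height: 615.00 × 369.00.
Second fit — the 2:1 canvas into 3392×2120 spans the width: 3392.00 × 1696.00 (×4.5962 from 738×369).
So the scan's width is 615.00 × 4.5962 ≈ 2826.67.

2827 px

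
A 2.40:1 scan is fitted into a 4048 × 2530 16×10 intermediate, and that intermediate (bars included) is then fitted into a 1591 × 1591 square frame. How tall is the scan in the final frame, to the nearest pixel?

Inside the 4048×2530 canvas the scan is width-limited at 4048.00 × 1686.67.
The 16×10 canvas is width-limited in 1591×1591, giving 1591.00 × 994.38; scale factor 0.3930.
So the scan's height is 1686.67 × 0.3930 ≈ 662.92.

663 px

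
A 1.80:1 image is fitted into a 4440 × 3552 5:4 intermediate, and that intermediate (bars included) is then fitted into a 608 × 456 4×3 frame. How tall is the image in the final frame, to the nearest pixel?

Inside the 4440×3552 canvas the image is width-limited at 4440.00 × 2466.67.
The 5:4 canvas is height-limited in 608×456, giving 570.00 × 456.00; scale factor 0.1284.
Applying the same ×0.1284: 2466.67 → 316.67.

317 px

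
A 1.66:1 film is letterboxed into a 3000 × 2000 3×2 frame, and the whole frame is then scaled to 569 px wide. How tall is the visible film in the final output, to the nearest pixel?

Fitted into 3000×2000, the film spans the width; its height is 3000 / 1.660 ≈ 1807.23 px.
The frame scales by 569/3000 = 0.1897; 1807.23 × 0.1897 ≈ 342.77 px.

343 px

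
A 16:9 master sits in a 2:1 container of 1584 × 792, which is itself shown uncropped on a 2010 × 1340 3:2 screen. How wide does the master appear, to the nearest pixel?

Inside the 1584×792 canvas the master is height-limited at 1408.00 × 792.00.
The 2:1 canvas is width-limited in 2010×1340, giving 2010.00 × 1005.00; scale factor 1.2689.
The master scales with it: width 1408.00 × 1.2689 ≈ 1786.67.

1787 px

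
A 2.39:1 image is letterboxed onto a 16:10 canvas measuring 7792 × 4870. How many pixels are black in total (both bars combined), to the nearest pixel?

Since 2.390 > 1.600, the image is width-limited.
The image is 7792 / 2.390 ≈ 3260.2510 px tall.
Black = 4870 − 3260.2510 = 1609.7490 px.
Bar area = 1609.7490 × 7792 ≈ 12543164 px.

12543164 pixels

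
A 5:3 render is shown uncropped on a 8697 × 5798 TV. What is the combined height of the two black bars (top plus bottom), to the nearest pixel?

580 px

5:3 (1.667) > 3:2 (1.500), so the render fills the width.
Content height = 8697 × 3/5 ≈ 5218.20 px.
Leftover height: 5798 − 5218.20 = 579.80 px.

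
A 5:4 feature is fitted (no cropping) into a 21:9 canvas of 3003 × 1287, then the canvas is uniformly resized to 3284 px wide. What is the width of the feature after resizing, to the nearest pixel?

In the 3003×1287 frame the feature fills the height: width = 1287 × 5/4 ≈ 1608.75 px.
The frame scales by 3284/3003 = 1.0936; 1608.75 × 1.0936 ≈ 1759.29 px.

1759 px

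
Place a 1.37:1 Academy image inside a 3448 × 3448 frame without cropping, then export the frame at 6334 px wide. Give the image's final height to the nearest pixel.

At 3448×3448 the image is width-limited, so height = 3448 / 1.370 ≈ 2516.79 px.
Resizing to 6334 px wide multiplies everything by 1.8370: 2516.79 → 4623.36 px.

4623 px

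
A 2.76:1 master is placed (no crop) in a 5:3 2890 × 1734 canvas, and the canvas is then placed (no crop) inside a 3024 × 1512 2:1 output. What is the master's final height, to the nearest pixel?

913 px

Inside the 2890×1734 canvas the master is width-limited at 2890.00 × 1047.10.
Second fit — the 5:3 canvas into 3024×1512 spans the height: 2520.00 × 1512.00 (×0.8720 from 2890×1734).
Applying the same ×0.8720: 1047.10 → 913.04.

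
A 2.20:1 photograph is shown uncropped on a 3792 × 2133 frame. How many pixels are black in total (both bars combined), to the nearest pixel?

2.20:1 (2.200) > 16×9 (1.778), so the photograph fills the width.
Content height = 3792 / 2.200 ≈ 1723.6364 px.
Leftover height: 2133 − 1723.6364 = 409.3636 px.
That's 409.3636 × 3792 ≈ 1552307 black pixels.

1552307 pixels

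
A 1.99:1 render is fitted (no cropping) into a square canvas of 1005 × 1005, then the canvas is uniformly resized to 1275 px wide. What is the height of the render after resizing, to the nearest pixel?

Fitted into 1005×1005, the render spans the width; its height is 1005 / 1.990 ≈ 505.03 px.
Scaling 1005 → 1275 is ×1.2687, so the height becomes 505.03 × 1.2687 ≈ 640.70 px.

641 px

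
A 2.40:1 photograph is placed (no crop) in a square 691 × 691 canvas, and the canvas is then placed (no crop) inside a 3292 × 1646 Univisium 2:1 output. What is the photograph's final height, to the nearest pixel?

2.40:1 in 691×691: fills the width, so the photograph is 691.00 × 287.92.
The square canvas is height-limited in 3292×1646, giving 1646.00 × 1646.00; scale factor 2.3821.
The photograph scales with it: height 287.92 × 2.3821 ≈ 685.83.

686 px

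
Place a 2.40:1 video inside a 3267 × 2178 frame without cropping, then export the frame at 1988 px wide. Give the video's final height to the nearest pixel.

828 px

At 3267×2178 the video is width-limited, so height = 3267 / 2.400 ≈ 1361.25 px.
Resizing to 1988 px wide multiplies everything by 0.6085: 1361.25 → 828.33 px.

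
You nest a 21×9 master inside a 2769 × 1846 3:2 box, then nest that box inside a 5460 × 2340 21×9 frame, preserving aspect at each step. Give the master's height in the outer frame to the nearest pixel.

1504 px

First fit — 21×9 into 2769×1846 spans the width: 2769.00 × 1186.71.
The 3:2 canvas is height-limited in 5460×2340, giving 3510.00 × 2340.00; scale factor 1.2676.
So the master's height is 1186.71 × 1.2676 ≈ 1504.29.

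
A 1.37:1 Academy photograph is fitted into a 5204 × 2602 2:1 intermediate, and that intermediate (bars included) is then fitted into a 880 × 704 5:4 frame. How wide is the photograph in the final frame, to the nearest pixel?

First fit — 1.37:1 Academy into 5204×2602 spans the height: 3564.74 × 2602.00.
The 2:1 canvas is width-limited in 880×704, giving 880.00 × 440.00; scale factor 0.1691.
Applying the same ×0.1691: 3564.74 → 602.80.

603 px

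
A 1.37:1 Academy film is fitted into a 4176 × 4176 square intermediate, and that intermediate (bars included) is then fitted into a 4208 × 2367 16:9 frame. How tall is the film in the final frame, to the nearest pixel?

1728 px

Inside the 4176×4176 canvas the film is width-limited at 4176.00 × 3048.18.
Second fit — the square canvas into 4208×2367 spans the height: 2367.00 × 2367.00 (×0.5668 from 4176×4176).
So the film's height is 3048.18 × 0.5668 ≈ 1727.74.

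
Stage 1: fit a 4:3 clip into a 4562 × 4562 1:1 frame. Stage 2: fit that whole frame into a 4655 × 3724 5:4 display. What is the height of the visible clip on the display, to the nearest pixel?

Inside the 4562×4562 canvas the clip is width-limited at 4562.00 × 3421.50.
1:1 in 4655×3724: fills the height, so the intermediate becomes 3724.00 × 3724.00 — a scale of ×0.8163.
Applying the same ×0.8163: 3421.50 → 2793.00.

2793 px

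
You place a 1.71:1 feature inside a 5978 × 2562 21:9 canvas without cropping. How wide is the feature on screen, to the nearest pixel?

4381 px

1.71:1 (1.710) < 21:9 (2.333), so the feature fills the height.
That makes the image 4381.02 px wide (2562 × 1.710).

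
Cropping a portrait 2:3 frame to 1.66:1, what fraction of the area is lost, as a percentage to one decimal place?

1.66:1 is wider than portrait 2:3, so the crop keeps the full width and trims the height.
(0.667)/(1.660) ≈ 0.402 of the area survives, leaving 59.84% discarded.

59.8%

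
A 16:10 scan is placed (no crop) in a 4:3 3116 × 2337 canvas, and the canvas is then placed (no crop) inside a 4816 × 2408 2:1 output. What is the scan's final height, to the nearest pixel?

2007 px

Inside the 3116×2337 canvas the scan is width-limited at 3116.00 × 1947.50.
4:3 in 4816×2408: fills the height, so the intermediate becomes 3210.67 × 2408.00 — a scale of ×1.0304.
Applying the same ×1.0304: 1947.50 → 2006.67.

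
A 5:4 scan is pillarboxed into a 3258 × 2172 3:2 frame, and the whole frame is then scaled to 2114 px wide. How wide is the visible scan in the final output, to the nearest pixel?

Fitted into 3258×2172, the scan spans the height; its width is 2172 × 5/4 ≈ 2715.00 px.
The frame scales by 2114/3258 = 0.6489; 2715.00 × 0.6489 ≈ 1761.67 px.

1762 px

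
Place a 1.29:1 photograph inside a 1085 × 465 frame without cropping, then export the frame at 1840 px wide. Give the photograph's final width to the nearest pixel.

At 1085×465 the photograph is height-limited, so width = 465 × 1.290 ≈ 599.85 px.
The frame scales by 1840/1085 = 1.6959; 599.85 × 1.6959 ≈ 1017.26 px.

1017 px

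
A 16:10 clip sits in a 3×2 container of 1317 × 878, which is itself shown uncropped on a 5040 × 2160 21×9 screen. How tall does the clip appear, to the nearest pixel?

16:10 in 1317×878: fills the width, so the clip is 1317.00 × 823.12.
The 3×2 canvas is height-limited in 5040×2160, giving 3240.00 × 2160.00; scale factor 2.4601.
So the clip's height is 823.12 × 2.4601 ≈ 2025.00.

2025 px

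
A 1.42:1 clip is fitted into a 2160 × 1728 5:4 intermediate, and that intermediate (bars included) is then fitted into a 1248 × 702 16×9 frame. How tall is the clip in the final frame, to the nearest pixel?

618 px

Inside the 2160×1728 canvas the clip is width-limited at 2160.00 × 1521.13.
5:4 in 1248×702: fills the height, so the intermediate becomes 877.50 × 702.00 — a scale of ×0.4062.
The clip scales with it: height 1521.13 × 0.4062 ≈ 617.96.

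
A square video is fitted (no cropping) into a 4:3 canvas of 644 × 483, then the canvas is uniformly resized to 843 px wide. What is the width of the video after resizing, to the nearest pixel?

At 644×483 the video is height-limited, so width = 483 × 1/1 ≈ 483.00 px.
Scaling 644 → 843 is ×1.3090, so the width becomes 483.00 × 1.3090 ≈ 632.25 px.

632 px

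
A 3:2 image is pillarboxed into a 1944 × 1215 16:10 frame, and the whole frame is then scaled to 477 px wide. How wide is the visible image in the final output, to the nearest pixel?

Fitted into 1944×1215, the image spans the height; its width is 1215 × 3/2 ≈ 1822.50 px.
The frame scales by 477/1944 = 0.2454; 1822.50 × 0.2454 ≈ 447.19 px.

447 px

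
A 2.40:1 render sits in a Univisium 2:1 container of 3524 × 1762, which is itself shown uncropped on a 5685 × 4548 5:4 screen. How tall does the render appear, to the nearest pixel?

Inside the 3524×1762 canvas the render is width-limited at 3524.00 × 1468.33.
Second fit — the Univisium 2:1 canvas into 5685×4548 spans the width: 5685.00 × 2842.50 (×1.6132 from 3524×1762).
So the render's height is 1468.33 × 1.6132 ≈ 2368.75.

2369 px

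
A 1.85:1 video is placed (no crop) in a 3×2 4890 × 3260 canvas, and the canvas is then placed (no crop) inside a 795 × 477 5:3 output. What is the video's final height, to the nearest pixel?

387 px

1.85:1 in 4890×3260: fills the width, so the video is 4890.00 × 2643.24.
The 3×2 canvas is height-limited in 795×477, giving 715.50 × 477.00; scale factor 0.1463.
Applying the same ×0.1463: 2643.24 → 386.76.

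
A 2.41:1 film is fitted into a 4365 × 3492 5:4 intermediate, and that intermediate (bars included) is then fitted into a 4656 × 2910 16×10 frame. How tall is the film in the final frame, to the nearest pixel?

Inside the 4365×3492 canvas the film is width-limited at 4365.00 × 1811.20.
The 5:4 canvas is height-limited in 4656×2910, giving 3637.50 × 2910.00; scale factor 0.8333.
So the film's height is 1811.20 × 0.8333 ≈ 1509.34.

1509 px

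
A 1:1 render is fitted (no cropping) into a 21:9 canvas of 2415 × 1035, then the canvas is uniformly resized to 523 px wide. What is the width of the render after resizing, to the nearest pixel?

At 2415×1035 the render is height-limited, so width = 1035 × 1/1 ≈ 1035.00 px.
The frame scales by 523/2415 = 0.2166; 1035.00 × 0.2166 ≈ 224.14 px.

224 px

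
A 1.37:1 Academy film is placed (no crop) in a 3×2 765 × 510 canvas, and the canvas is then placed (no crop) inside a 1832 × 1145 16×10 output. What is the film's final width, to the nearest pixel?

1569 px

Inside the 765×510 canvas the film is height-limited at 698.70 × 510.00.
The 3×2 canvas is height-limited in 1832×1145, giving 1717.50 × 1145.00; scale factor 2.2451.
So the film's width is 698.70 × 2.2451 ≈ 1568.65.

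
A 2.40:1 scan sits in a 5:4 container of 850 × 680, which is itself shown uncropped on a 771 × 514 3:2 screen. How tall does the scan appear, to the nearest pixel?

First fit — 2.40:1 into 850×680 spans the width: 850.00 × 354.17.
The 5:4 canvas is height-limited in 771×514, giving 642.50 × 514.00; scale factor 0.7559.
Applying the same ×0.7559: 354.17 → 267.71.

268 px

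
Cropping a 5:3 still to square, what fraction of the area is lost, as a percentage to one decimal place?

Going from 5:3 to square means cutting width while keeping height.
(1.000)/(1.667) ≈ 0.600 of the area survives, leaving 40.00% discarded.

40.0%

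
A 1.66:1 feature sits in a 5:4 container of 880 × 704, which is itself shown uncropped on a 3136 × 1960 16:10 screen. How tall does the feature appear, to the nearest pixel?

1.66:1 in 880×704: fills the width, so the feature is 880.00 × 530.12.
5:4 in 3136×1960: fills the height, so the intermediate becomes 2450.00 × 1960.00 — a scale of ×2.7841.
Applying the same ×2.7841: 530.12 → 1475.90.

1476 px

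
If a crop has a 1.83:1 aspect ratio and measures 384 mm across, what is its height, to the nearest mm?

210 mm

384 / 1.830 = 209.84.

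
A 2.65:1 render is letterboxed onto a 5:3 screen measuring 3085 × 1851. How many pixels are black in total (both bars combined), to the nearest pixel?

Since 2.650 > 1.667, the render is width-limited.
That makes the image 1164.1509 px tall (3085 / 2.650).
Leftover height: 1851 − 1164.1509 = 686.8491 px.
Across the 3085-px span: 686.8491 × 3085 ≈ 2118929 px.

2118929 pixels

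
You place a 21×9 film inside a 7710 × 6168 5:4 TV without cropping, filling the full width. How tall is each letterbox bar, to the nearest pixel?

1432 px

That makes the image 3304.29 px tall (7710 × 9/21).
Leftover height: 6168 − 3304.29 = 2863.71 px → 1431.86 each side.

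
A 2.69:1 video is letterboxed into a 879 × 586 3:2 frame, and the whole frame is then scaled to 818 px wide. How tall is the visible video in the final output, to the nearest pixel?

Fitted into 879×586, the video spans the width; its height is 879 / 2.690 ≈ 326.77 px.
The frame scales by 818/879 = 0.9306; 326.77 × 0.9306 ≈ 304.09 px.

304 px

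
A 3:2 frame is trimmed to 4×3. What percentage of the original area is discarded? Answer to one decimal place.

11.1%

The height stays; only width is cut (since 4×3 is narrower than 3:2).
Area ratio = (1.333)/(1.500) = 88.89%; the remaining 11.11% is cropped out.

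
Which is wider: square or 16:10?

square = 1 and 16:10 = 1.6; 1.6 > 1.

16:10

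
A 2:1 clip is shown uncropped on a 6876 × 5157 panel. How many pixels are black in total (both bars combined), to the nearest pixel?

2:1 (2.000) > 4×3 (1.333), so the clip fills the width.
The clip is 6876 × 1/2 ≈ 3438.0000 px tall.
5157 − 3438.0000 = 1719.0000 px of bars.
Bar area = 1719.0000 × 6876 ≈ 11819844 px.

11819844 pixels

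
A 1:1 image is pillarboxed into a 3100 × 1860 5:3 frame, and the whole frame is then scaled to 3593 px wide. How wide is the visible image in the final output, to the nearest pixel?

2156 px

Fitted into 3100×1860, the image spans the height; its width is 1860 × 1/1 ≈ 1860.00 px.
Resizing to 3593 px wide multiplies everything by 1.1590: 1860.00 → 2155.80 px.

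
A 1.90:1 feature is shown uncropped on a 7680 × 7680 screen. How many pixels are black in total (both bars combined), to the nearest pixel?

Since 1.900 > 1.000, the feature is width-limited.
The feature is 7680 / 1.900 ≈ 4042.1053 px tall.
Black = 7680 − 4042.1053 = 3637.8947 px.
Bar area = 3637.8947 × 7680 ≈ 27939032 px.

27939032 pixels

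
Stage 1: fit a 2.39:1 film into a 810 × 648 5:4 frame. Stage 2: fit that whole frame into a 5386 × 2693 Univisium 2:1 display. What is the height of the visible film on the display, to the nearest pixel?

1408 px

Inside the 810×648 canvas the film is width-limited at 810.00 × 338.91.
Second fit — the 5:4 canvas into 5386×2693 spans the height: 3366.25 × 2693.00 (×4.1559 from 810×648).
So the film's height is 338.91 × 4.1559 ≈ 1408.47.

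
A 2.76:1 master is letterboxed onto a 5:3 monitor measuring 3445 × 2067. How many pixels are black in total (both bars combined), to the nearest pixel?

2820806 pixels

Since 2.760 > 1.667, the master is width-limited.
The master is 3445 / 2.760 ≈ 1248.1884 px tall.
Black = 2067 − 1248.1884 = 818.8116 px.
Across the 3445-px span: 818.8116 × 3445 ≈ 2820806 px.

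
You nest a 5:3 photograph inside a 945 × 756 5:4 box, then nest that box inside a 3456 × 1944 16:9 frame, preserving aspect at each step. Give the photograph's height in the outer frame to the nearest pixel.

Inside the 945×756 canvas the photograph is width-limited at 945.00 × 567.00.
The 5:4 canvas is height-limited in 3456×1944, giving 2430.00 × 1944.00; scale factor 2.5714.
Applying the same ×2.5714: 567.00 → 1458.00.

1458 px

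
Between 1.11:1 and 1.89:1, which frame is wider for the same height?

1.89:1

1.11 and 1.89; 1.89 > 1.11.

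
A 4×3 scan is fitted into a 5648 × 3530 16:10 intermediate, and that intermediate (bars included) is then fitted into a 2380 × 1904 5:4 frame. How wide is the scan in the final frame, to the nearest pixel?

Inside the 5648×3530 canvas the scan is height-limited at 4706.67 × 3530.00.
16:10 in 2380×1904: fills the width, so the intermediate becomes 2380.00 × 1487.50 — a scale of ×0.4214.
The scan scales with it: width 4706.67 × 0.4214 ≈ 1983.33.

1983 px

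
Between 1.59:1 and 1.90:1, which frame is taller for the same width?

1.59:1

1.59 and 1.9; 1.9 > 1.59. The smaller width-to-height ratio is the taller frame.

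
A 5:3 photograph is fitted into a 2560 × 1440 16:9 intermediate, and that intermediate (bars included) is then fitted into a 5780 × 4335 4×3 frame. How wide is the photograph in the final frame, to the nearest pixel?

5:3 in 2560×1440: fills the height, so the photograph is 2400.00 × 1440.00.
The 16:9 canvas is width-limited in 5780×4335, giving 5780.00 × 3251.25; scale factor 2.2578.
Applying the same ×2.2578: 2400.00 → 5418.75.

5419 px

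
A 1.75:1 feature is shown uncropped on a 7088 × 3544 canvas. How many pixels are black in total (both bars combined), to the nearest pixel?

3139984 pixels

Since 1.750 < 2.000, the feature is height-limited.
The feature is 3544 × 1.750 ≈ 6202.0000 px wide.
Leftover width: 7088 − 6202.0000 = 886.0000 px.
That's 886.0000 × 3544 ≈ 3139984 black pixels.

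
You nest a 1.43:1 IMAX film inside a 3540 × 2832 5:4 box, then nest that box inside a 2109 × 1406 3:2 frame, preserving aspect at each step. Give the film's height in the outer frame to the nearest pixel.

1229 px

Inside the 3540×2832 canvas the film is width-limited at 3540.00 × 2475.52.
The 5:4 canvas is height-limited in 2109×1406, giving 1757.50 × 1406.00; scale factor 0.4965.
So the film's height is 2475.52 × 0.4965 ≈ 1229.02.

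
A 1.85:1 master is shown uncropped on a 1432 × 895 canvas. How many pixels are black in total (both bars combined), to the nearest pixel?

1.85:1 (1.850) > 16:10 (1.600), so the master fills the width.
Content height = 1432 / 1.850 ≈ 774.0541 px.
Leftover height: 895 − 774.0541 = 120.9459 px.
Across the 1432-px span: 120.9459 × 1432 ≈ 173195 px.

173195 pixels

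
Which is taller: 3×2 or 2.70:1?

3×2 = 1.5 and 2.7; 2.7 > 1.5. The smaller width-to-height ratio is the taller frame.

3×2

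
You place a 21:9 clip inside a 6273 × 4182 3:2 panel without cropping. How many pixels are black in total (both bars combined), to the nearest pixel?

9369174 pixels

21:9 is wider than 3:2, so it spans the full width.
That makes the image 2688.4286 px tall (6273 × 9/21).
Black = 4182 − 2688.4286 = 1493.5714 px.
Bar area = 1493.5714 × 6273 ≈ 9369174 px.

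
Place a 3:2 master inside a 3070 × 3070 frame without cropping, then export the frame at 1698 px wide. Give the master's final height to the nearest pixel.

1132 px

In the 3070×3070 frame the master fills the width: height = 3070 × 2/3 ≈ 2046.67 px.
Scaling 3070 → 1698 is ×0.5531, so the height becomes 2046.67 × 0.5531 ≈ 1132.00 px.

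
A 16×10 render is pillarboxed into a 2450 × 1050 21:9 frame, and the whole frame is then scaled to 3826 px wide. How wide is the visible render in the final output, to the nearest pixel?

2624 px

Fitted into 2450×1050, the render spans the height; its width is 1050 × 16/10 ≈ 1680.00 px.
Resizing to 3826 px wide multiplies everything by 1.5616: 1680.00 → 2623.54 px.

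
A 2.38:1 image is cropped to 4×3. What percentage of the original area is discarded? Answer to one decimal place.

Going from 2.38:1 to 4×3 means cutting width while keeping height.
Area ratio = (1.333)/(2.380) = 56.02%; the remaining 43.98% is cropped out.

44.0%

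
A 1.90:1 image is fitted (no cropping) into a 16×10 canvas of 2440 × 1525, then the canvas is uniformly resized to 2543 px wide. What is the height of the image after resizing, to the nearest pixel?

1338 px

Fitted into 2440×1525, the image spans the width; its height is 2440 / 1.900 ≈ 1284.21 px.
The frame scales by 2543/2440 = 1.0422; 1284.21 × 1.0422 ≈ 1338.42 px.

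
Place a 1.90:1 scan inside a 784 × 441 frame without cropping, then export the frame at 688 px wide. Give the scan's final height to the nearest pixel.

362 px

At 784×441 the scan is width-limited, so height = 784 / 1.900 ≈ 412.63 px.
The frame scales by 688/784 = 0.8776; 412.63 × 0.8776 ≈ 362.11 px.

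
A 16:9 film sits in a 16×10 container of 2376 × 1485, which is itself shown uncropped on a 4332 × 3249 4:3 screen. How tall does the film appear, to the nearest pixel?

First fit — 16:9 into 2376×1485 spans the width: 2376.00 × 1336.50.
Second fit — the 16×10 canvas into 4332×3249 spans the width: 4332.00 × 2707.50 (×1.8232 from 2376×1485).
Applying the same ×1.8232: 1336.50 → 2436.75.

2437 px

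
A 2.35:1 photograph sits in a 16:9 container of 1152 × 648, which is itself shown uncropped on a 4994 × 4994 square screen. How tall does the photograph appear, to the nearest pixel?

2125 px

Inside the 1152×648 canvas the photograph is width-limited at 1152.00 × 490.21.
The 16:9 canvas is width-limited in 4994×4994, giving 4994.00 × 2809.12; scale factor 4.3351.
The photograph scales with it: height 490.21 × 4.3351 ≈ 2125.11.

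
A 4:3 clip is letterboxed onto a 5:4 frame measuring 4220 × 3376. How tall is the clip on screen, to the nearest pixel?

4:3 is wider than 5:4, so it spans the full width.
That makes the image 3165.00 px tall (4220 × 3/4).

3165 px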